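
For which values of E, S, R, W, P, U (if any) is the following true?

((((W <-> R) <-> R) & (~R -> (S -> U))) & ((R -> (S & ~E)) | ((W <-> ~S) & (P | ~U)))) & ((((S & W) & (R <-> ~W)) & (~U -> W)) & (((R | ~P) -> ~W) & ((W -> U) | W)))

E: True, S: True, R: False, W: True, P: True, U: True

  (((W <-> R) <-> R) & (~R -> (S -> U))) & ((R -> (S & ~E)) | ((W <-> ~S) & (P | ~U))) = True
    ((W <-> R) <-> R) & (~R -> (S -> U)) = True
      (W <-> R) <-> R = True
        W <-> R = False
      ~R -> (S -> U) = True
        ~R = True
        S -> U = True
    (R -> (S & ~E)) | ((W <-> ~S) & (P | ~U)) = True
      R -> (S & ~E) = True
        S & ~E = False
          ~E = False
      (W <-> ~S) & (P | ~U) = False
        W <-> ~S = False
          ~S = False
        P | ~U = True
          ~U = False
  (((S & W) & (R <-> ~W)) & (~U -> W)) & (((R | ~P) -> ~W) & ((W -> U) | W)) = True
    ((S & W) & (R <-> ~W)) & (~U -> W) = True
      (S & W) & (R <-> ~W) = True
        S & W = True
        R <-> ~W = True
          ~W = False
      ~U -> W = True
        ~U = False
    ((R | ~P) -> ~W) & ((W -> U) | W) = True
      (R | ~P) -> ~W = True
        R | ~P = False
          ~P = False
        ~W = False
      (W -> U) | W = True
        W -> U = True
Both conjuncts True, so the formula holds.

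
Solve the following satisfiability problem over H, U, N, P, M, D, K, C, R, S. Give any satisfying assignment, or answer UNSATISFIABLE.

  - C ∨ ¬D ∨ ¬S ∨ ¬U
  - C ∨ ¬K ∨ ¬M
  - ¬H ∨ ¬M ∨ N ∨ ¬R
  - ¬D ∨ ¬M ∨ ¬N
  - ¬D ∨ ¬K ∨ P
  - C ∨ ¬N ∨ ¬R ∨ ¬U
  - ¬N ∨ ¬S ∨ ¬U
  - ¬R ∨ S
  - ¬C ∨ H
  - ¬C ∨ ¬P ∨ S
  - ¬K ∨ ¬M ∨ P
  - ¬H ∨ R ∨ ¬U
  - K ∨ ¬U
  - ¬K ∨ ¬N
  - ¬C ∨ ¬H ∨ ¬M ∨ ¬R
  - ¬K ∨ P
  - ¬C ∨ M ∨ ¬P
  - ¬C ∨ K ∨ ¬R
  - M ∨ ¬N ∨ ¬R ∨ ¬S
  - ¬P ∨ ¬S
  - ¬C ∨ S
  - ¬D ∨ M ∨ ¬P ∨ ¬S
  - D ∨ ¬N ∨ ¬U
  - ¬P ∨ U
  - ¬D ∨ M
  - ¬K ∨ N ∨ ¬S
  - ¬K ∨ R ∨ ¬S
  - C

Unit clause (C) forces C = True.
In (¬C ∨ H) only H is left, so H = True.
In (¬C ∨ S) only S is left, so S = True.
In (¬P ∨ ¬S) only ¬P is left, so P = False.
In (¬K ∨ P) only ¬K is left, so K = False.
In (¬C ∨ K ∨ ¬R) only ¬R is left, so R = False.
In (¬H ∨ R ∨ ¬U) only ¬U is left, so U = False.
Set N = True.
Set M = False.
  then (¬D ∨ M) forces D = False.
All clauses satisfied.

H: True, U: False, N: True, P: False, M: False, D: False, K: False, C: True, R: False, S: True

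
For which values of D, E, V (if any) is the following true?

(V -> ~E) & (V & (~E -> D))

D = True, E = False, V = True

  V -> ~E = True
    ~E = True
  V & (~E -> D) = True
    ~E -> D = True
      ~E = True
Both conjuncts True, so the formula holds.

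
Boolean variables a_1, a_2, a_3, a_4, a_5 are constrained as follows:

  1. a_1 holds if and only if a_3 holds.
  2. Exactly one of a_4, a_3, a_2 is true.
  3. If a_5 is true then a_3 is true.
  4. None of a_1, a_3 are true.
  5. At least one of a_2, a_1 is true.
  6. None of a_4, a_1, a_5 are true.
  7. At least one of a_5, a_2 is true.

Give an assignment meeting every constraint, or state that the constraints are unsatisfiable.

a_1 = False, a_2 = True, a_3 = False, a_4 = False, a_5 = False

  (1) a_1=F, a_3=F — same ✓
  (2) {a_4, a_3, a_2}: 1 true — exactly one ✓
  (3) a_5=F ⇒ a_3: vacuous ✓
  (4) {a_1, a_3}: 0 true — none ✓
  (5) {a_2, a_1}: 1 true — at least one ✓
  (6) {a_4, a_1, a_5}: 0 true — none ✓
  (7) {a_5, a_2}: 1 true — at least one ✓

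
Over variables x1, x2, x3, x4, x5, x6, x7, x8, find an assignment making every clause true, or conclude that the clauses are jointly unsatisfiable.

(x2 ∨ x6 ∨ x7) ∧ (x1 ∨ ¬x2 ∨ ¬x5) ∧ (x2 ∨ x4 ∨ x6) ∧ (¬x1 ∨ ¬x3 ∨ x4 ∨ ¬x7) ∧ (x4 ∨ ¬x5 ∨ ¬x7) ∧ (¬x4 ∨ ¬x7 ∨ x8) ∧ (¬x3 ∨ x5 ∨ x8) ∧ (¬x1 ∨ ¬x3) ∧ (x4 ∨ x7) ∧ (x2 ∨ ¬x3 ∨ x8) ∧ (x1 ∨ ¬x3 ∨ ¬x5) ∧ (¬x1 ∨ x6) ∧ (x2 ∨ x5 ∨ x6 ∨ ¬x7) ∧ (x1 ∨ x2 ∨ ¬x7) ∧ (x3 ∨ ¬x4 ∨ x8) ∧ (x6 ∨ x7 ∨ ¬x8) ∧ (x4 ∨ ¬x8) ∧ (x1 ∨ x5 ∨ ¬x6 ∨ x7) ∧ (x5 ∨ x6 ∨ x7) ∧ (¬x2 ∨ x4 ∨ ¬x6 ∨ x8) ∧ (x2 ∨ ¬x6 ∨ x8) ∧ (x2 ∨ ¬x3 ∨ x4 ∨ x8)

Set x1 = False.
Set x2 = True.
  then (x1 ∨ ¬x2 ∨ ¬x5) forces x5 = False.
Set x3 = False.
Set x4 = True.
  then (x3 ∨ ¬x4 ∨ x8) forces x8 = True.
Set x6 = True.
  then (x1 ∨ x5 ∨ ¬x6 ∨ x7) forces x7 = True.
All clauses satisfied.

x1 = False, x2 = True, x3 = False, x4 = True, x5 = False, x6 = True, x7 = True, x8 = True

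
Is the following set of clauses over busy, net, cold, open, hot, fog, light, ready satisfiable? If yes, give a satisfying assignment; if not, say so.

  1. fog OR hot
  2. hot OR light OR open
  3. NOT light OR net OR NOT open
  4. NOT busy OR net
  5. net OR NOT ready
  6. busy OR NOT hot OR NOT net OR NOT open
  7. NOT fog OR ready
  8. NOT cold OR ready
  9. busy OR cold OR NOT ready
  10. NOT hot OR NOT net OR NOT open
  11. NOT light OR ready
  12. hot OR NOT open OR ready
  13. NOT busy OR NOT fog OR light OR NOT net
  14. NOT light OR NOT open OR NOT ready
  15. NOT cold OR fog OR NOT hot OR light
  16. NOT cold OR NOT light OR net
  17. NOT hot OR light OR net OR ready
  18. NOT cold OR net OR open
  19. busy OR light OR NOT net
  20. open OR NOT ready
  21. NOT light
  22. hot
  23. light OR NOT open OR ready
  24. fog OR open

Case open = True:
  (NOT light) forces light = False.
  (hot) forces hot = True.
  (NOT hot OR NOT net OR NOT open) forces net = False.
  (NOT busy OR net) forces busy = False.
  (net OR NOT ready) forces ready = False.
  Clause (NOT hot OR light OR net OR ready) is falsified — contradiction.
Case open = False:
  (open OR NOT ready) forces ready = False.
  (NOT fog OR ready) forces fog = False.
  Clause (fog OR open) is falsified — contradiction.
Both cases fail, so the formula is unsatisfiable.

Unsatisfiable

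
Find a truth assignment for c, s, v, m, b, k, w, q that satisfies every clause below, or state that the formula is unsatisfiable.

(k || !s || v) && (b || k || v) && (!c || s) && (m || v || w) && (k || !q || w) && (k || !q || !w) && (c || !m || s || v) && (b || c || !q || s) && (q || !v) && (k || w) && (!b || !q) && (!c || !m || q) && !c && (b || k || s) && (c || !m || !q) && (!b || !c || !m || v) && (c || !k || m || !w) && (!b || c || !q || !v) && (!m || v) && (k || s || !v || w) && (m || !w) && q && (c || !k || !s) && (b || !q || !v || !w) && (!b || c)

Unsatisfiable

Case k = True:
  (!c) forces c = False.
  (q) forces q = True.
  (!b || !q) forces b = False.
  (b || c || !q || s) forces s = True.
  Clause (c || !k || !s) is falsified — contradiction.
Case k = False:
  (k || w) forces w = True.
  (k || !q || !w) forces q = False.
  Clause (q) is falsified — contradiction.
Both cases fail, so the formula is unsatisfiable.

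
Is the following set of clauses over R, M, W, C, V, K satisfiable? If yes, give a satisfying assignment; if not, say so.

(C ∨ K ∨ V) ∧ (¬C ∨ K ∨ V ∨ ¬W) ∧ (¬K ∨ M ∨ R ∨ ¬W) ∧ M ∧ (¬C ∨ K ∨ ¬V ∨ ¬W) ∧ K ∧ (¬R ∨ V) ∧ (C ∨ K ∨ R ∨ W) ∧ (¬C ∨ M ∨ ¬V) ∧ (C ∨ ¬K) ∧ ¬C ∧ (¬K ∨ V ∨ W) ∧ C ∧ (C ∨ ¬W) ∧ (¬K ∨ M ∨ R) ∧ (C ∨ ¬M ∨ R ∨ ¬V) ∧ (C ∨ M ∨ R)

The formula is unsatisfiable.

Case C = True:
  Clause (¬C) is falsified — contradiction.
Case C = False:
  Clause (C) is falsified — contradiction.
Both cases fail, so the formula is unsatisfiable.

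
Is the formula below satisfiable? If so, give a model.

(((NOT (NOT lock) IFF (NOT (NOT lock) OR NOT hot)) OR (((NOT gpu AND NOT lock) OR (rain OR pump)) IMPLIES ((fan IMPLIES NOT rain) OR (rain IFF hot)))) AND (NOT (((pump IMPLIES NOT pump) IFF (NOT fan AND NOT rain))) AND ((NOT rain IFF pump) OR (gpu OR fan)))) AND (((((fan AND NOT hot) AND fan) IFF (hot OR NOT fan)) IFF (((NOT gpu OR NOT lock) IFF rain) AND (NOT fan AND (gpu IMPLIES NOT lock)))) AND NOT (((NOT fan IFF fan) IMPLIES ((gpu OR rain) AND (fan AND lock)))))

Unsatisfiable

The conjunct NOT (((NOT fan IFF fan) IMPLIES ((gpu OR rain) AND (fan AND lock)))) is unsatisfiable on its own:
  fan = True: this becomes NOT ((False IMPLIES ((gpu OR rain) AND lock))) = False.
  fan = False: this becomes NOT ((False IMPLIES False)) = False.
So the whole conjunction is unsatisfiable.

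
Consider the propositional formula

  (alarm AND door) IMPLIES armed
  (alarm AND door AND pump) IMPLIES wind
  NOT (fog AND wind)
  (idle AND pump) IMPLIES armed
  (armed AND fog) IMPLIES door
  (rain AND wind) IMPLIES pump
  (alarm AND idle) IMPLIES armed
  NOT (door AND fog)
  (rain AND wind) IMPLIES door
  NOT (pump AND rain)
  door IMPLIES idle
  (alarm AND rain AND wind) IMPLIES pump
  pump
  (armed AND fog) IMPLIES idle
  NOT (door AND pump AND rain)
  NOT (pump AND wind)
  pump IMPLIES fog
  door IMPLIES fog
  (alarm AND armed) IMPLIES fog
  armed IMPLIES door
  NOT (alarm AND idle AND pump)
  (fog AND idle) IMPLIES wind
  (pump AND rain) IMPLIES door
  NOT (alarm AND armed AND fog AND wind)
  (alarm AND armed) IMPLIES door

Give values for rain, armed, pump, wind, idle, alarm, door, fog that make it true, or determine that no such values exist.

rain: False, armed: False, pump: True, wind: False, idle: False, alarm: False, door: False, fog: True

Unit clause (pump) forces pump = True.
In (fog OR NOT pump) only fog is left, so fog = True.
In (NOT pump OR NOT rain) only NOT rain is left, so rain = False.
In (NOT door OR NOT fog) only NOT door is left, so door = False.
In (NOT pump OR NOT wind) only NOT wind is left, so wind = False.
In (NOT armed OR door) only NOT armed is left, so armed = False.
In (NOT fog OR NOT idle OR wind) only NOT idle is left, so idle = False.
Set alarm = False.
All clauses satisfied.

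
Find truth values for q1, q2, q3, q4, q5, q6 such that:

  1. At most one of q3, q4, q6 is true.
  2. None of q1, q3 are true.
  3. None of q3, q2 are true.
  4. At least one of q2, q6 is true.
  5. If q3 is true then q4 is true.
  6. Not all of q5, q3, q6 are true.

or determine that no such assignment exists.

q1=F, q2=F, q3=F, q4=F, q5=T, q6=T

  (1) {q3, q4, q6}: 1 true — at most one ✓
  (2) {q1, q3}: 0 true — none ✓
  (3) {q3, q2}: 0 true — none ✓
  (4) {q2, q6}: 1 true — at least one ✓
  (5) q3=F ⇒ q4: vacuous ✓
  (6) {q5, q3, q6}: 2/3 true — not all ✓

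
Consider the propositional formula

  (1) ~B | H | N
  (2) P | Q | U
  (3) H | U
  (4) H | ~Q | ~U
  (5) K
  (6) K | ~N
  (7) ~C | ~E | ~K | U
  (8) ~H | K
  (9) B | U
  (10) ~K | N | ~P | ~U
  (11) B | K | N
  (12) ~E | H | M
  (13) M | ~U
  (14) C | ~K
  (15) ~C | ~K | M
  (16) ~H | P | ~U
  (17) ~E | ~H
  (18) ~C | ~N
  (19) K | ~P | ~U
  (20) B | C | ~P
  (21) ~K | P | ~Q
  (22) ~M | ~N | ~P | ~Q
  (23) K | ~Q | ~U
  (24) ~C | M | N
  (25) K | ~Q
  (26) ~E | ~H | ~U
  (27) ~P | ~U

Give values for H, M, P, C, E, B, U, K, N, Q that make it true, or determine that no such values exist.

Unit clause (K) forces K = True.
In (C | ~K) only C is left, so C = True.
In (~C | ~K | M) only M is left, so M = True.
In (~C | ~N) only ~N is left, so N = False.
Set H = False.
  then (~B | H | N) forces B = False.
  then (H | U) forces U = True.
  then (H | ~Q | ~U) forces Q = False.
  then (~K | N | ~P | ~U) forces P = False.
Set E = True.
All clauses satisfied.

H=F, M=T, P=F, C=T, E=T, B=F, U=T, K=T, N=F, Q=F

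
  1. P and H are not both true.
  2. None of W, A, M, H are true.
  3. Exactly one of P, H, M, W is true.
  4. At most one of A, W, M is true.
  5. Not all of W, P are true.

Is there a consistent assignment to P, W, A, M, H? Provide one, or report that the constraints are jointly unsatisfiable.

P=T, W=F, A=F, M=F, H=F

  (1) P=T, H=F — not both ✓
  (2) {W, A, M, H}: 0 true — none ✓
  (3) {P, H, M, W}: 1 true — exactly one ✓
  (4) {A, W, M}: 0 true — at most one ✓
  (5) {W, P}: 1/2 true — not all ✓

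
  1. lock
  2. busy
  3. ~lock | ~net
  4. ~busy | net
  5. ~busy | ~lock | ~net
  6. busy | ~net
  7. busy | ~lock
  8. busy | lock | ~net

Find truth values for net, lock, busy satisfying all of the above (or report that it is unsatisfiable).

The formula is unsatisfiable.

Case lock = True:
  (busy) forces busy = True.
  (~lock | ~net) forces net = False.
  Clause (~busy | net) is falsified — contradiction.
Case lock = False:
  Clause (lock) is falsified — contradiction.
Both cases fail, so the formula is unsatisfiable.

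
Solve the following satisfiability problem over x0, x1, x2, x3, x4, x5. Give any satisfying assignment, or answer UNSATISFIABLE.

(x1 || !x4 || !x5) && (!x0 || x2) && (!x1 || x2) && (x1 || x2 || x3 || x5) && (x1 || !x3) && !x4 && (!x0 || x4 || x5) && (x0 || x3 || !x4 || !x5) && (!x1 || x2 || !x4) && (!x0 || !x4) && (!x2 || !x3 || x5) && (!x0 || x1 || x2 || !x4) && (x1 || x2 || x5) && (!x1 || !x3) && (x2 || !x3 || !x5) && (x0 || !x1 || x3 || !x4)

x0 = False, x1 = False, x2 = False, x3 = False, x4 = False, x5 = True

Unit clause (!x4) forces x4 = False.
Set x0 = False.
Set x1 = False.
  then (x1 || !x3) forces x3 = False.
Set x2 = False.
  then (x1 || x2 || x3 || x5) forces x5 = True.
All clauses satisfied.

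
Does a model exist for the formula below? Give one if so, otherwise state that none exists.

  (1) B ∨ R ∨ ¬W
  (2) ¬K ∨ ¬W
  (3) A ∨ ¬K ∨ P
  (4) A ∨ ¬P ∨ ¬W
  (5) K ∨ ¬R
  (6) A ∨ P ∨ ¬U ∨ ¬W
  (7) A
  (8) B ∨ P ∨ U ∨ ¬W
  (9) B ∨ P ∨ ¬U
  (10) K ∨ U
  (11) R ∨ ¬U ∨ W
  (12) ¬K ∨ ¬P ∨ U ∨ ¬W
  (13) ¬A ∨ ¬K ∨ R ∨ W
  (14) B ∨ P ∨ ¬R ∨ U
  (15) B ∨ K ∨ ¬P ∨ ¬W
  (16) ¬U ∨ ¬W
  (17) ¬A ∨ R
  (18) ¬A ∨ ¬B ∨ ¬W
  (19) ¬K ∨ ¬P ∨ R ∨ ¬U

Unit clause (A) forces A = True.
In (¬A ∨ R) only R is left, so R = True.
In (K ∨ ¬R) only K is left, so K = True.
In (¬K ∨ ¬W) only ¬W is left, so W = False.
Set B = True.
Set P = False.
Set U = False.
All clauses satisfied.

R=T, B=T, W=F, P=F, A=T, K=T, U=F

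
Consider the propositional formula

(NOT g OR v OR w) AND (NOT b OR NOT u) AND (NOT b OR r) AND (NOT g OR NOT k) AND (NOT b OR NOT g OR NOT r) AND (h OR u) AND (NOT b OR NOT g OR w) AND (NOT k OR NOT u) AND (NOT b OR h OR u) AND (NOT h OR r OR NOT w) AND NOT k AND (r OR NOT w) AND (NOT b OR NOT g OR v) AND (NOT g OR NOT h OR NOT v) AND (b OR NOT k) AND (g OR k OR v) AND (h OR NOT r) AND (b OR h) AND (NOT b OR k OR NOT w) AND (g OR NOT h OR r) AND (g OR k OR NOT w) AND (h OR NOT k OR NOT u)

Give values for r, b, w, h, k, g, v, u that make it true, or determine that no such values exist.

Unit clause (NOT k) forces k = False.
Set r = True.
  then (h OR NOT r) forces h = True.
Set b = True.
  then (NOT b OR NOT u) forces u = False.
  then (NOT b OR NOT g OR NOT r) forces g = False.
  then (g OR k OR v) forces v = True.
  then (NOT b OR k OR NOT w) forces w = False.
All clauses satisfied.

r = True, b = True, w = False, h = True, k = False, g = False, v = True, u = False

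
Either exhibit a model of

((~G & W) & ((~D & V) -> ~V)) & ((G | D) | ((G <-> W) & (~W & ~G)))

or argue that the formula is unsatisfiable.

V = False, D = True, W = True, G = False

  (~G & W) & ((~D & V) -> ~V) = True
    ~G & W = True
      ~G = True
    (~D & V) -> ~V = True
      ~D & V = False
        ~D = False
      ~V = True
  (G | D) | ((G <-> W) & (~W & ~G)) = True
    G | D = True
    (G <-> W) & (~W & ~G) = False
      G <-> W = False
      ~W & ~G = False
        ~W = False
        ~G = True
Both conjuncts True, so the formula holds.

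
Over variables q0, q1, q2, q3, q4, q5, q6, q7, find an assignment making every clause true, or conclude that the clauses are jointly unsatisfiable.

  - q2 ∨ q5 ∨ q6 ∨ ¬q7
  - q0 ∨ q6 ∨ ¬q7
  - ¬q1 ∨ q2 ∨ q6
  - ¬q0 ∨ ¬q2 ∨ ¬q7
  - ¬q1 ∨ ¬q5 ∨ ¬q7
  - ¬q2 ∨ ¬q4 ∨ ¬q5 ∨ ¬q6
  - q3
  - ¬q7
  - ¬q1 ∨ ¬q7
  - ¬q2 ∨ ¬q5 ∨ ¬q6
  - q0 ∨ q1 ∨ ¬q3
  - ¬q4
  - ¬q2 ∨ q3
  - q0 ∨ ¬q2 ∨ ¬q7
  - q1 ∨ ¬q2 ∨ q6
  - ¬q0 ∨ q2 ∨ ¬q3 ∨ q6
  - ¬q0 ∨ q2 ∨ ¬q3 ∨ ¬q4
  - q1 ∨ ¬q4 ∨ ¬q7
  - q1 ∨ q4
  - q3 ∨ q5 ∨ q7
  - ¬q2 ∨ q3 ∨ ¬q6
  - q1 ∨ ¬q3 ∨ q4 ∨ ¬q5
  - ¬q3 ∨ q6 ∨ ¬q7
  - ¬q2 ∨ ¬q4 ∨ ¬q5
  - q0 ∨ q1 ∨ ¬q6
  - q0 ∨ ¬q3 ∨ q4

Unit clause (q3) forces q3 = True.
Unit clause (¬q7) forces q7 = False.
Unit clause (¬q4) forces q4 = False.
In (q1 ∨ q4) only q1 is left, so q1 = True.
In (q0 ∨ ¬q3 ∨ q4) only q0 is left, so q0 = True.
Set q2 = False.
  then (¬q1 ∨ q2 ∨ q6) forces q6 = True.
Set q5 = False.
All clauses satisfied.

q0: True, q1: True, q2: False, q3: True, q4: False, q5: False, q6: True, q7: False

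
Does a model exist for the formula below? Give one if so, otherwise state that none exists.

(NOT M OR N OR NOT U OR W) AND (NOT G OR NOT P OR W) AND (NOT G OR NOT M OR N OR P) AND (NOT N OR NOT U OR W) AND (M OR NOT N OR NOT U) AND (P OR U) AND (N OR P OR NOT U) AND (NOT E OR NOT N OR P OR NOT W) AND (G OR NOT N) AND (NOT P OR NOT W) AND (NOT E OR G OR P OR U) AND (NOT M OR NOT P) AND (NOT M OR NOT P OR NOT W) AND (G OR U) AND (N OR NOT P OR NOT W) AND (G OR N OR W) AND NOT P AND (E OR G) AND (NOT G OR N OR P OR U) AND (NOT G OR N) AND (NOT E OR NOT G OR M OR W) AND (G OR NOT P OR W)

Unit clause (NOT P) forces P = False.
In (P OR U) only U is left, so U = True.
In (N OR P OR NOT U) only N is left, so N = True.
In (G OR NOT N) only G is left, so G = True.
In (NOT N OR NOT U OR W) only W is left, so W = True.
In (M OR NOT N OR NOT U) only M is left, so M = True.
In (NOT E OR NOT N OR P OR NOT W) only NOT E is left, so E = False.
All clauses satisfied.

U = True, P = False, W = True, G = True, E = False, M = True, N = True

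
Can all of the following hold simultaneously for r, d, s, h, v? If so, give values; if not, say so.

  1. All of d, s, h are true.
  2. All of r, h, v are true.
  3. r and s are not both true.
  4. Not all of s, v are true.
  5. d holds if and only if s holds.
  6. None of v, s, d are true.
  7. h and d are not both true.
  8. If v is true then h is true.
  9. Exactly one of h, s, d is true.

Case d = True:
  Constraint (6) is violated (d=T) — contradiction.
Case d = False:
  Constraint (1) is violated (d=F) — contradiction.
Both cases fail — unsatisfiable.

The formula is unsatisfiable.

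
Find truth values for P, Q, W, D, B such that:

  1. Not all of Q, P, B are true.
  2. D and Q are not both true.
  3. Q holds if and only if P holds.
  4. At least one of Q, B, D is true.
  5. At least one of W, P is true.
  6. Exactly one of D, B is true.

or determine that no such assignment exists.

P=F; Q=F; W=T; D=F; B=T

  (1) {Q, P, B}: 1/3 true — not all ✓
  (2) D=F, Q=F — not both ✓
  (3) Q=F, P=F — same ✓
  (4) {Q, B, D}: 1 true — at least one ✓
  (5) {W, P}: 1 true — at least one ✓
  (6) {D, B}: 1 true — exactly one ✓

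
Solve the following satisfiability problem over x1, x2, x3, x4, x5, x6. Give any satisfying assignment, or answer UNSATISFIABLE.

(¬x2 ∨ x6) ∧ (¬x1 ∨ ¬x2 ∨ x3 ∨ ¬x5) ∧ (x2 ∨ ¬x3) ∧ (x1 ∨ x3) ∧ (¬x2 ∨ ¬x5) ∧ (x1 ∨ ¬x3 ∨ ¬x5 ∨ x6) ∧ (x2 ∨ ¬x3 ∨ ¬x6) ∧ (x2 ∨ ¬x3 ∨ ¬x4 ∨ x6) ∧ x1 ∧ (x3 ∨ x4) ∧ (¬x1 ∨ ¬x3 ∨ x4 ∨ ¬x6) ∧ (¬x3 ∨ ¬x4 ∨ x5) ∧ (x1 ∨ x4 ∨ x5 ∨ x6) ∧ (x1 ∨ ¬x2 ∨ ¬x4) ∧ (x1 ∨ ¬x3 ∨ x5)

x1 = True, x2 = False, x3 = False, x4 = True, x5 = True, x6 = False

Unit clause (x1) forces x1 = True.
Set x2 = False.
  then (x2 ∨ ¬x3) forces x3 = False.
  then (x3 ∨ x4) forces x4 = True.
Set x5 = True.
Set x6 = False.
All clauses satisfied.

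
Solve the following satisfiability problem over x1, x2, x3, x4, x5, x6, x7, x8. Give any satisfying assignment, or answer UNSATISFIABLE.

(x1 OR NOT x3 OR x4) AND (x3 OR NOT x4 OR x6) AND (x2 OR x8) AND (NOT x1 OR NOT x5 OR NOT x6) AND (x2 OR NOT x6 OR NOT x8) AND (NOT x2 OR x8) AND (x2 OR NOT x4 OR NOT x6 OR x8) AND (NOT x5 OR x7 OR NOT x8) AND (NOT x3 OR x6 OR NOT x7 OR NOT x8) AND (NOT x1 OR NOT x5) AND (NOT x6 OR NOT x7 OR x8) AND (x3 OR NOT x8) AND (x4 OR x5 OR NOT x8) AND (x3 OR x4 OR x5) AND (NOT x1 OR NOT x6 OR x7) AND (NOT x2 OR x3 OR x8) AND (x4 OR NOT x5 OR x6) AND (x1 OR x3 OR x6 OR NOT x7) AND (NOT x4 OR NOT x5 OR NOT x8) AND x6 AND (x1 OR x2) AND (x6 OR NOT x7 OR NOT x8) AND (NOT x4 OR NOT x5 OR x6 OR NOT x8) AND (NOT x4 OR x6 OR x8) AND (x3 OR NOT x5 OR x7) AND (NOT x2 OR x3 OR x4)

Unit clause (x6) forces x6 = True.
Set x1 = False.
  then (x1 OR x2) forces x2 = True.
  then (NOT x2 OR x8) forces x8 = True.
  then (x3 OR NOT x8) forces x3 = True.
  then (x1 OR NOT x3 OR x4) forces x4 = True.
  then (NOT x4 OR NOT x5 OR NOT x8) forces x5 = False.
Set x7 = False.
All clauses satisfied.

x1=F; x2=T; x3=T; x4=T; x5=F; x6=T; x7=F; x8=T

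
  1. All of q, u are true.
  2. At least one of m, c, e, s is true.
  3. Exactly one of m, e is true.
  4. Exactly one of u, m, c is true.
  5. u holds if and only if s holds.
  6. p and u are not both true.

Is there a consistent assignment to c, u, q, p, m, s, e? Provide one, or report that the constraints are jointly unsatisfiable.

c=F, u=T, q=T, p=F, m=F, s=T, e=T

  (1) {q, u}: all 2 true ✓
  (2) {m, c, e, s}: 2 true — at least one ✓
  (3) {m, e}: 1 true — exactly one ✓
  (4) {u, m, c}: 1 true — exactly one ✓
  (5) u=T, s=T — same ✓
  (6) p=F, u=T — not both ✓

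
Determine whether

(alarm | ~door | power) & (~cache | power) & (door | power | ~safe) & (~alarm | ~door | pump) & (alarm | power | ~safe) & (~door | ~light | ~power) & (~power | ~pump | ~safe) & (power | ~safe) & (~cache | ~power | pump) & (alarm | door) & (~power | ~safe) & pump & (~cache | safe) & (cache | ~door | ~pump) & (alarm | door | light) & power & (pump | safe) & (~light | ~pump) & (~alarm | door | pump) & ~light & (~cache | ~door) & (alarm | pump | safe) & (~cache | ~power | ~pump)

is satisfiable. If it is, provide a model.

Unit clause (pump) forces pump = True.
Unit clause (power) forces power = True.
In (~light | ~pump) only ~light is left, so light = False.
In (~cache | ~power | ~pump) only ~cache is left, so cache = False.
In (~power | ~pump | ~safe) only ~safe is left, so safe = False.
In (cache | ~door | ~pump) only ~door is left, so door = False.
In (alarm | door | light) only alarm is left, so alarm = True.
All clauses satisfied.

light=F; safe=F; power=T; cache=F; alarm=T; door=F; pump=T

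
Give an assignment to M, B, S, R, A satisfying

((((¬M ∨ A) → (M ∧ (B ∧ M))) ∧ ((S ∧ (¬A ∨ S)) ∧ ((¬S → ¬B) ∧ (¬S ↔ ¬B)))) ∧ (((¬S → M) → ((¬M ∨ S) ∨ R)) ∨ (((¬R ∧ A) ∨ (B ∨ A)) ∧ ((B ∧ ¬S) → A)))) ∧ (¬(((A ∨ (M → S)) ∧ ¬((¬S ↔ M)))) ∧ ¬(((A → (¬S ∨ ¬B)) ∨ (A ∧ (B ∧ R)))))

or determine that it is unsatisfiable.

UNSATISFIABLE

Case S = True: the formula simplifies to (((¬M ∨ A) → (M ∧ (B ∧ M))) ∧ B) ∧ (¬(¬(¬M)) ∧ ¬(((A → ¬B) ∨ (A ∧ (B ∧ R))))).
  M = True: the conjunct ¬(¬(¬M)) becomes ¬(¬False) = False.
  M = False: the conjunct (¬M ∨ A) → (M ∧ (B ∧ M)) becomes (True ∨ A) → (False ∧ False) = False.
Case S = False: the conjunct S is False.
Both cases fail — unsatisfiable.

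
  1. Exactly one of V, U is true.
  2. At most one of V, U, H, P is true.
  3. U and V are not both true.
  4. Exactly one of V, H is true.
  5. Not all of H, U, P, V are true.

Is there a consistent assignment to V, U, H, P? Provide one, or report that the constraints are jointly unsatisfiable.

V = True, U = False, H = False, P = False

  (1) {V, U}: 1 true — exactly one ✓
  (2) {V, U, H, P}: 1 true — at most one ✓
  (3) U=F, V=T — not both ✓
  (4) {V, H}: 1 true — exactly one ✓
  (5) {H, U, P, V}: 1/4 true — not all ✓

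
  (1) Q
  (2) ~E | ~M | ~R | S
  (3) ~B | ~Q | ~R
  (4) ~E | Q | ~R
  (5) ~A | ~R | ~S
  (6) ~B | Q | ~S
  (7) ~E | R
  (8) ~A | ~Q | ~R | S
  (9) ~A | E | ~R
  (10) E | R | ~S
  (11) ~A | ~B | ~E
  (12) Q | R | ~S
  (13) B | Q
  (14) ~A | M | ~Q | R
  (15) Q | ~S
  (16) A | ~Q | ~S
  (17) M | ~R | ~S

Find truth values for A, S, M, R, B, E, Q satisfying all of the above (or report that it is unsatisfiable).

A = False, S = False, M = False, R = False, B = False, E = False, Q = True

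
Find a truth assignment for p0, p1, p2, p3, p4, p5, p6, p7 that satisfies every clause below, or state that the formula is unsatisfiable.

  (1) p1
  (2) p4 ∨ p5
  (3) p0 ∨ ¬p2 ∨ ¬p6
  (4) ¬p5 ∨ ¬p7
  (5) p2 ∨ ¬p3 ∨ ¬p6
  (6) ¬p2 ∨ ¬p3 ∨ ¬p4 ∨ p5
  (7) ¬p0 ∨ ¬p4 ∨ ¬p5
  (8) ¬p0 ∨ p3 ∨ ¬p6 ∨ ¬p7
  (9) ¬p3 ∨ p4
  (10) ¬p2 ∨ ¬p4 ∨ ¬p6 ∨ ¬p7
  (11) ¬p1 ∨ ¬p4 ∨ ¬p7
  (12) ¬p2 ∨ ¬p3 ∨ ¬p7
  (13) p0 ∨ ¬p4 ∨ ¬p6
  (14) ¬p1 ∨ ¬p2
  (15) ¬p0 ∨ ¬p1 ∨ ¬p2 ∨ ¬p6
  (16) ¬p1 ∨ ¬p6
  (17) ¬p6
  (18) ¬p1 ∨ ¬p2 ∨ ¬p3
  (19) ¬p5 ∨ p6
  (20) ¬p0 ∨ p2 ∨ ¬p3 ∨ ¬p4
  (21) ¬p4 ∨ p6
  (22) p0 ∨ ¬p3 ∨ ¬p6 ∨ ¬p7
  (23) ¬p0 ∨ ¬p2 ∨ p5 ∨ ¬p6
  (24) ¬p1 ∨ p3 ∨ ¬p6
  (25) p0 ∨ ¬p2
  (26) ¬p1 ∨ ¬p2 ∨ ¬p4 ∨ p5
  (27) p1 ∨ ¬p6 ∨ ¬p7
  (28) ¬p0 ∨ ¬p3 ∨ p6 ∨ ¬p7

Unsatisfiable — no assignment works.

Case p1 = True:
  (¬p1 ∨ ¬p2) forces p2 = False.
  (¬p1 ∨ ¬p6) forces p6 = False.
  (¬p5 ∨ p6) forces p5 = False.
  (p4 ∨ p5) forces p4 = True.
  Clause (¬p4 ∨ p6) is falsified — contradiction.
Case p1 = False:
  Clause (p1) is falsified — contradiction.
Both cases fail, so the formula is unsatisfiable.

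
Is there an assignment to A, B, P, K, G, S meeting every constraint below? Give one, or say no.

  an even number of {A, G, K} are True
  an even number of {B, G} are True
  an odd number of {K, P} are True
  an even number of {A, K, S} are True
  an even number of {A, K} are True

A=T, B=F, P=F, K=T, G=F, S=F

{A, G, K}: 2 true → even ✓
{B, G}: 0 true → even ✓
{K, P}: 1 true → odd ✓
{A, K, S}: 2 true → even ✓
{A, K}: 2 true → even ✓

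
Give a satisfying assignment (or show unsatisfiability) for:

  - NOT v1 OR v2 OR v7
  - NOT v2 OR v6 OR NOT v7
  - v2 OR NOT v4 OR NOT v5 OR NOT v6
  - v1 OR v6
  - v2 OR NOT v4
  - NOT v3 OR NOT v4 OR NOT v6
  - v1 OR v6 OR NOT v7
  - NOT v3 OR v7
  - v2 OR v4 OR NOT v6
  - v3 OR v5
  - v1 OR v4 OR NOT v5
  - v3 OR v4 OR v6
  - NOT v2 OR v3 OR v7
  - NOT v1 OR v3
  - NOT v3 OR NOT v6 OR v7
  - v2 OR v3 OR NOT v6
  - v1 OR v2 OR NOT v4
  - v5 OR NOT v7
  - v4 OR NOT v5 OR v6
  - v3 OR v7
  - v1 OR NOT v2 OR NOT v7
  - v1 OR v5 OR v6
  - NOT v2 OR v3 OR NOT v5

Set v1 = True.
  then (NOT v1 OR v3) forces v3 = True.
  then (NOT v3 OR v7) forces v7 = True.
  then (v5 OR NOT v7) forces v5 = True.
Try v2 = False:
  (v2 OR NOT v4) forces v4 = False.
  (v2 OR v4 OR NOT v6) forces v6 = False.
  clause (v4 OR NOT v5 OR v6) is falsified — backtrack.
So v2 = True.
  then (NOT v2 OR v6 OR NOT v7) forces v6 = True.
  then (NOT v3 OR NOT v4 OR NOT v6) forces v4 = False.
All clauses satisfied.

v1 = True; v2 = True; v3 = True; v4 = False; v5 = True; v6 = True; v7 = True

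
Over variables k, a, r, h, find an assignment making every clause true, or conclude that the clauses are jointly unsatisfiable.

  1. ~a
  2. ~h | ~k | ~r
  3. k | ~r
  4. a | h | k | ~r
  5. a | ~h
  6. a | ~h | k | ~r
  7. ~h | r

Unit clause (~a) forces a = False.
In (a | ~h) only ~h is left, so h = False.
Set k = False.
  then (k | ~r) forces r = False.
All clauses satisfied.

k=F; a=F; r=F; h=F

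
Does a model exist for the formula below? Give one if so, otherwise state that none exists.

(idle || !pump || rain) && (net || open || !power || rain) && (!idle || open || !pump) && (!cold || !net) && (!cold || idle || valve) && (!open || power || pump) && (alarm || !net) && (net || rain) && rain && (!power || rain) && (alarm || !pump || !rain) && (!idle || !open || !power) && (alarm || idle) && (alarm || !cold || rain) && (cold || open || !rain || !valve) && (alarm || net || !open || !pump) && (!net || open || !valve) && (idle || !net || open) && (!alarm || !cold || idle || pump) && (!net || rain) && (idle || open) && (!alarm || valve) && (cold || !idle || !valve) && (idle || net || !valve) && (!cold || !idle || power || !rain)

Unit clause (rain) forces rain = True.
Set cold = False.
Set valve = True.
  then (cold || open || !rain || !valve) forces open = True.
  then (cold || !idle || !valve) forces idle = False.
  then (idle || net || !valve) forces net = True.
  then (alarm || !net) forces alarm = True.
Set power = True.
Set pump = False.
All clauses satisfied.

cold=F, valve=T, rain=T, power=T, net=T, alarm=T, idle=F, pump=F, open=T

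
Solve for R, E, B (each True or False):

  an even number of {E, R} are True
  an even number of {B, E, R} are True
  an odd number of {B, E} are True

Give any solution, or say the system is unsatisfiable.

R=T; E=T; B=F

{E, R}: 2 true → even ✓
{B, E, R}: 2 true → even ✓
{B, E}: 1 true → odd ✓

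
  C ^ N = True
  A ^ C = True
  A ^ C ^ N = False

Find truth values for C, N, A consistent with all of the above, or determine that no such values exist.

C: False; N: True; A: True

C ^ N = F ^ T = True ✓
A ^ C = T ^ F = True ✓
A ^ C ^ N = T ^ F ^ T = False ✓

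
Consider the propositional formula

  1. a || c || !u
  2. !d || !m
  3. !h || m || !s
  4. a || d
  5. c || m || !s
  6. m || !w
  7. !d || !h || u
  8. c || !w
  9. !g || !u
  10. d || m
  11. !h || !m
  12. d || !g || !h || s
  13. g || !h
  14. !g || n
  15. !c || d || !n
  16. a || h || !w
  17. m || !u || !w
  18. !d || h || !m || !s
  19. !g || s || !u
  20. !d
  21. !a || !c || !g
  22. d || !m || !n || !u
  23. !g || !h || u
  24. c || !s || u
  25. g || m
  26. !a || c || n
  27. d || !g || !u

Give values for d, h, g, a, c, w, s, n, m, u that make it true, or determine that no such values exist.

d=F; h=F; g=F; a=T; c=T; w=F; s=F; n=F; m=T; u=F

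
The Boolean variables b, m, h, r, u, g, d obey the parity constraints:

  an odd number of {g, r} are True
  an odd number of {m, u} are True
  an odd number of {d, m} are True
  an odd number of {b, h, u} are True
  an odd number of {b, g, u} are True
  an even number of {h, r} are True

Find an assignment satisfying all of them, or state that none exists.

Adding constraints 1, 4, 5, 6 mod 2: every variable appears an even number of times on the left, so the left side is 0.
But the right sides sum to 1 (mod 2). 0 ≠ 1 — the system is inconsistent.

No satisfying assignment exists.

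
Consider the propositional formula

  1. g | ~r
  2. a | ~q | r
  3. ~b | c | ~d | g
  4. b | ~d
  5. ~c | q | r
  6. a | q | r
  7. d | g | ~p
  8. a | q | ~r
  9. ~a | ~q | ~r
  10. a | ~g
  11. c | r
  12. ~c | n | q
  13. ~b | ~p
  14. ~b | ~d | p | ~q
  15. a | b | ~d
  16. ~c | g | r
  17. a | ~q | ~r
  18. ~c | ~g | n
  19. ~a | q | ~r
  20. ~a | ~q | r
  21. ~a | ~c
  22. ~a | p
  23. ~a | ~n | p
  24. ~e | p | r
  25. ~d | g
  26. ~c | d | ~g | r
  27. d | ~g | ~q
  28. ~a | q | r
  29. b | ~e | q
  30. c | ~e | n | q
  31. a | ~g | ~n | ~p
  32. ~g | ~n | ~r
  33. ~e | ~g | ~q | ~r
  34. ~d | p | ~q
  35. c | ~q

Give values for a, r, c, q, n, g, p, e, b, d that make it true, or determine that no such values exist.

Case r = True:
  (g | ~r) forces g = True.
  (a | ~g) forces a = True.
  (~a | ~q | ~r) forces q = False.
  Clause (~a | q | ~r) is falsified — contradiction.
Case r = False:
  (c | r) forces c = True.
  (~c | q | r) forces q = True.
  (a | ~q | r) forces a = True.
  Clause (~a | ~q | r) is falsified — contradiction.
Both cases fail, so the formula is unsatisfiable.

Unsatisfiable — no assignment works.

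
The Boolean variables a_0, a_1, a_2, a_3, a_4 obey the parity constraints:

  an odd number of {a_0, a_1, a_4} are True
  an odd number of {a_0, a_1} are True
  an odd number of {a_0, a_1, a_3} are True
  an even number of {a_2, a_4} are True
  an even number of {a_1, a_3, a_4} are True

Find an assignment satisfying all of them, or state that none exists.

a_0: True, a_1: False, a_2: False, a_3: False, a_4: False

{a_0, a_1, a_4}: 1 true → odd ✓
{a_0, a_1}: 1 true → odd ✓
{a_0, a_1, a_3}: 1 true → odd ✓
{a_2, a_4}: 0 true → even ✓
{a_1, a_3, a_4}: 0 true → even ✓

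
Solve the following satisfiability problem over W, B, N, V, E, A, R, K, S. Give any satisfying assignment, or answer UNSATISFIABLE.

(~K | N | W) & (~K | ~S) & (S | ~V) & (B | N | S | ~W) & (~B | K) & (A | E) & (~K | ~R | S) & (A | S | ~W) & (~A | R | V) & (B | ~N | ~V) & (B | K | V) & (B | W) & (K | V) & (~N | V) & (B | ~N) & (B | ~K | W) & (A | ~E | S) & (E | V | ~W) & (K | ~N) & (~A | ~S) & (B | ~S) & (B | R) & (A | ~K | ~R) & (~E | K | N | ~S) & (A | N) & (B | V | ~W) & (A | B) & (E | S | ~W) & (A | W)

Case S = True:
  (~K | ~S) forces K = False.
  (~B | K) forces B = False.
  Clause (B | ~S) is falsified — contradiction.
Case S = False:
  (S | ~V) forces V = False.
  (K | V) forces K = True.
  (~K | ~R | S) forces R = False.
  (~A | R | V) forces A = False.
  (A | E) forces E = True.
  Clause (A | ~E | S) is falsified — contradiction.
Both cases fail, so the formula is unsatisfiable.

Unsatisfiable — no assignment works.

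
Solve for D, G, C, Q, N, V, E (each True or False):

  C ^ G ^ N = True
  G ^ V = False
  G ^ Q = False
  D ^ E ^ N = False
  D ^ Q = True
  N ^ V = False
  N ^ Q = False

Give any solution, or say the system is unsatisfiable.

D = True, G = False, C = True, Q = False, N = False, V = False, E = True

C ^ G ^ N = T ^ F ^ F = True ✓
G ^ V = F ^ F = False ✓
G ^ Q = F ^ F = False ✓
D ^ E ^ N = T ^ T ^ F = False ✓
D ^ Q = T ^ F = True ✓
N ^ V = F ^ F = False ✓
N ^ Q = F ^ F = False ✓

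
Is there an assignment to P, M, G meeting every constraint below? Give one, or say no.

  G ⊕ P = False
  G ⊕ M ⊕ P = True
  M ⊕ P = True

P = False, M = True, G = False

G ⊕ P = F ⊕ F = False ✓
G ⊕ M ⊕ P = F ⊕ T ⊕ F = True ✓
M ⊕ P = T ⊕ F = True ✓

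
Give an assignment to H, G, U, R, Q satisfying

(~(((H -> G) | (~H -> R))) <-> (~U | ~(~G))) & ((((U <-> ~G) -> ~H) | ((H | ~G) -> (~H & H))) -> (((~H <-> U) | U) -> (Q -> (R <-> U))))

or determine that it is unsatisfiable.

H = False, G = False, U = True, R = True, Q = True

  ~(((H -> G) | (~H -> R))) <-> (~U | ~(~G)) = True
    ~(((H -> G) | (~H -> R))) = False
      (H -> G) | (~H -> R) = True
        H -> G = True
        ~H -> R = True
          ~H = True
    ~U | ~(~G) = False
      ~U = False
      ~(~G) = False
        ~G = True
  (((U <-> ~G) -> ~H) | ((H | ~G) -> (~H & H))) -> (((~H <-> U) | U) -> (Q -> (R <-> U))) = True
    ((U <-> ~G) -> ~H) | ((H | ~G) -> (~H & H)) = True
      (U <-> ~G) -> ~H = True
        U <-> ~G = True
          ~G = True
        ~H = True
      (H | ~G) -> (~H & H) = False
        H | ~G = True
          ~G = True
        ~H & H = False
          ~H = True
    ((~H <-> U) | U) -> (Q -> (R <-> U)) = True
      (~H <-> U) | U = True
        ~H <-> U = True
          ~H = True
      Q -> (R <-> U) = True
        R <-> U = True
Both conjuncts True, so the formula holds.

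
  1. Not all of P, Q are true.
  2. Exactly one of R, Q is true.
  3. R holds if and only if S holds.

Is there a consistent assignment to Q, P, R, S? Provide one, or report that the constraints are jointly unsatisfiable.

Q = False, P = True, R = True, S = True

  (1) {P, Q}: 1/2 true — not all ✓
  (2) {R, Q}: 1 true — exactly one ✓
  (3) R=T, S=T — same ✓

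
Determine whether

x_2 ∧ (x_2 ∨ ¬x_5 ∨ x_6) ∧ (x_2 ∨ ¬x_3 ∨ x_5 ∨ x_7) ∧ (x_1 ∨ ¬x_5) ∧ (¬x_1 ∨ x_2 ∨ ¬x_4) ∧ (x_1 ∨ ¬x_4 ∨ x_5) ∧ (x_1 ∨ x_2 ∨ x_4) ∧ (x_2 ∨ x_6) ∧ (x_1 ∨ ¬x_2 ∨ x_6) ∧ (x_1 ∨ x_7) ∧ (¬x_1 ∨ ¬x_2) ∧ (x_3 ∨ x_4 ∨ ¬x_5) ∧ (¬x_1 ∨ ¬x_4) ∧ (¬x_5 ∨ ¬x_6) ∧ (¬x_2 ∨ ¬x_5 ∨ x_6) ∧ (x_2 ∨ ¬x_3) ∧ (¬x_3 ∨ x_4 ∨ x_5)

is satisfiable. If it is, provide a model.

x_1: False; x_2: True; x_3: False; x_4: False; x_5: False; x_6: True; x_7: True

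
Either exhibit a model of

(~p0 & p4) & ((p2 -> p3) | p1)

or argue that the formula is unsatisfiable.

p0 = False; p1 = False; p2 = True; p3 = True; p4 = True

  ~p0 & p4 = True
    ~p0 = True
  (p2 -> p3) | p1 = True
    p2 -> p3 = True
Both conjuncts True, so the formula holds.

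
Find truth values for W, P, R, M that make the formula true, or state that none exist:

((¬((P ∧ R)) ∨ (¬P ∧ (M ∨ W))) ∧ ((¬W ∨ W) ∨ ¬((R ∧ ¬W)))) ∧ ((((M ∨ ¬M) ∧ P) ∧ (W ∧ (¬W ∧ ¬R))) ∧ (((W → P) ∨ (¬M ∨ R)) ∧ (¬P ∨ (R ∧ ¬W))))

No satisfying assignment exists.

Case W = True: the conjunct ¬W is False.
Case W = False: the conjunct W is False.
Both cases fail — unsatisfiable.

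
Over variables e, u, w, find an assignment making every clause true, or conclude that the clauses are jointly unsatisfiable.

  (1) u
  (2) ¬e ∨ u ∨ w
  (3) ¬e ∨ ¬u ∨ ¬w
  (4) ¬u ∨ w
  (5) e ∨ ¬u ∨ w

e: False; u: True; w: True

Unit clause (u) forces u = True.
In (¬u ∨ w) only w is left, so w = True.
In (¬e ∨ ¬u ∨ ¬w) only ¬e is left, so e = False.
Check each clause:
  (u): u holds.
  (¬e ∨ u ∨ w): ¬e holds.
  (¬e ∨ ¬u ∨ ¬w): ¬e holds.
  (¬u ∨ w): w holds.
  (e ∨ ¬u ∨ w): w holds.
All clauses satisfied.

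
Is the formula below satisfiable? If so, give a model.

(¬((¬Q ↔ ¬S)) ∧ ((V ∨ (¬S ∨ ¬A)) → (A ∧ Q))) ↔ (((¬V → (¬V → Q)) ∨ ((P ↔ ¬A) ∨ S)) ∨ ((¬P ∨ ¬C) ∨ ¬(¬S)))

Q: True, A: True, C: False, V: False, P: True, S: False

  (¬((¬Q ↔ ¬S)) ∧ ((V ∨ (¬S ∨ ¬A)) → (A ∧ Q))) ↔ (((¬V → (¬V → Q)) ∨ ((P ↔ ¬A) ∨ S)) ∨ ((¬P ∨ ¬C) ∨ ¬(¬S))) = True
    ¬((¬Q ↔ ¬S)) ∧ ((V ∨ (¬S ∨ ¬A)) → (A ∧ Q)) = True
      ¬((¬Q ↔ ¬S)) = True
        ¬Q ↔ ¬S = False
          ¬Q = False
          ¬S = True
      (V ∨ (¬S ∨ ¬A)) → (A ∧ Q) = True
        V ∨ (¬S ∨ ¬A) = True
          ¬S ∨ ¬A = True
            ¬S = True
            ¬A = False
        A ∧ Q = True
    ((¬V → (¬V → Q)) ∨ ((P ↔ ¬A) ∨ S)) ∨ ((¬P ∨ ¬C) ∨ ¬(¬S)) = True
      (¬V → (¬V → Q)) ∨ ((P ↔ ¬A) ∨ S) = True
        ¬V → (¬V → Q) = True
          ¬V = True
          ¬V → Q = True
            ¬V = True
        (P ↔ ¬A) ∨ S = False
          P ↔ ¬A = False
            ¬A = False
      (¬P ∨ ¬C) ∨ ¬(¬S) = True
        ¬P ∨ ¬C = True
          ¬P = False
          ¬C = True
        ¬(¬S) = False
          ¬S = True
The formula evaluates to True.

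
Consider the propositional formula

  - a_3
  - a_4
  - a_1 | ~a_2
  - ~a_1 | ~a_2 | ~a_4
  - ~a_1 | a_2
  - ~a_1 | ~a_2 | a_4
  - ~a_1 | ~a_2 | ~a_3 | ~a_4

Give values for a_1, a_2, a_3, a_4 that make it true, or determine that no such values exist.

Unit clause (a_3) forces a_3 = True.
Unit clause (a_4) forces a_4 = True.
Try a_1 = True:
  (~a_1 | ~a_2 | ~a_4) forces a_2 = False.
  clause (~a_1 | a_2) is falsified — backtrack.
So a_1 = False.
  then (a_1 | ~a_2) forces a_2 = False.
Check each clause:
  (a_3): a_3 holds.
  (a_4): a_4 holds.
  (a_1 | ~a_2): ~a_2 holds.
  (~a_1 | ~a_2 | ~a_4): ~a_1 holds.
  (~a_1 | a_2): ~a_1 holds.
  (~a_1 | ~a_2 | a_4): ~a_1 holds.
  (~a_1 | ~a_2 | ~a_3 | ~a_4): ~a_1 holds.
All clauses satisfied.

a_1 = False, a_2 = False, a_3 = True, a_4 = True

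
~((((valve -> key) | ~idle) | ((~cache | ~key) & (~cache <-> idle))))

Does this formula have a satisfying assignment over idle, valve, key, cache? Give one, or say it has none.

idle = True, valve = True, key = False, cache = True

  ~((((valve -> key) | ~idle) | ((~cache | ~key) & (~cache <-> idle)))) = True
    ((valve -> key) | ~idle) | ((~cache | ~key) & (~cache <-> idle)) = False
      (valve -> key) | ~idle = False
        valve -> key = False
        ~idle = False
      (~cache | ~key) & (~cache <-> idle) = False
        ~cache | ~key = True
          ~cache = False
          ~key = True
        ~cache <-> idle = False
          ~cache = False
The formula evaluates to True.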